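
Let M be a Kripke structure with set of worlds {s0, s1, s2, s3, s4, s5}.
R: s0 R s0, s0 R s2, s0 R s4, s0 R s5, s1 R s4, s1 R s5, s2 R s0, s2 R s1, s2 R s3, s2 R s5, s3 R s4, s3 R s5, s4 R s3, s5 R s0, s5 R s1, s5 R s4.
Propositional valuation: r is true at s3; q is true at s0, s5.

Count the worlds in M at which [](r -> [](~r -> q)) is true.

4

Recall that []ψ holds at a world iff ψ holds at every accessible world, and <>ψ holds iff ψ holds at some accessible world.
Let φ = [](r -> [](~r -> q)). Evaluate φ at each world:
  s0 (successors {s0, s2, s4, s5}): φ is true.
  s1 (successors {s4, s5}): φ is true.
  s2 (successors {s0, s1, s3, s5}): φ is false.
  s3 (successors {s4, s5}): φ is true.
  s4 (successors {s3}): φ is false.
  s5 (successors {s0, s1, s4}): φ is true.
For instance, at s1:
  At s1: [](r -> [](~r -> q)) requires r -> [](~r -> q) at every successor {s4, s5}.
      At s4: r is false, [](~r -> q) is true, so r -> [](~r -> q) is true.
      At s5: r is false, [](~r -> q) is false, so r -> [](~r -> q) is true.
  So [](r -> [](~r -> q)) is true at s1.
Satisfying worlds: {s0, s1, s3, s5}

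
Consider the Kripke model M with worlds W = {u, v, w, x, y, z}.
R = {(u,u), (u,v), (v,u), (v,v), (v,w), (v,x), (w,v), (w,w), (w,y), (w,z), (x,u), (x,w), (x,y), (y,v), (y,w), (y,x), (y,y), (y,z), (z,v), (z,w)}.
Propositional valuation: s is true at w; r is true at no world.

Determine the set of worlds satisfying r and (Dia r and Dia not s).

Let φ = r and (Dia r and Dia not s). Evaluate φ at each world:
  u (successors {u, v}): φ is false.
  v (successors {u, v, w, x}): φ is false.
  w (successors {v, w, y, z}): φ is false.
  x (successors {u, w, y}): φ is false.
  y (successors {v, w, x, y, z}): φ is false.
  z (successors {v, w}): φ is false.
For instance, at z:
  At z: r is false, Dia r and Dia not s is false, so r and (Dia r and Dia not s) is false.
    At z: Dia r is false, Dia not s is true, so Dia r and Dia not s is false.
      At z: Dia r requires r at some successor in {v, w}.
        At v: r is false.
        At w: r is false.
      So Dia r is false at z.
      At z: Dia not s requires not s at some successor in {v, w}.
        not s holds at v, so Dia not s is true at z.
Satisfying worlds: none.

none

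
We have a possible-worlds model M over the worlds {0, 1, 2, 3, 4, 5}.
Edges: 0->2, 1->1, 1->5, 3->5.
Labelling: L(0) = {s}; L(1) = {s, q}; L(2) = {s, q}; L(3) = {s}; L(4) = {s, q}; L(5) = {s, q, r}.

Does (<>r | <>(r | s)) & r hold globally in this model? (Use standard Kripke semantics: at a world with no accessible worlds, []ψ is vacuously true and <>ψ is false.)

No

Let φ = (<>r | <>(r | s)) & r. Evaluate φ at each world:
  0 (successors {2}): φ is false.
  1 (successors {1, 5}): φ is false.
  2 (successors ∅): φ is false.
  3 (successors {5}): φ is false.
  4 (successors ∅): φ is false.
  5 (successors ∅): φ is false.
Detail at 0 (counterexample):
  At 0: <>r | <>(r | s) is true, r is false, so (<>r | <>(r | s)) & r is false.
    At 0: <>r is false, <>(r | s) is true, so <>r | <>(r | s) is true.
      At 0: <>r requires r at some successor in {2}.
        At 2: r is false.
      So <>r is false at 0.
      At 0: <>(r | s) requires r | s at some successor in {2}.
        r | s holds at 2, so <>(r | s) is true at 0.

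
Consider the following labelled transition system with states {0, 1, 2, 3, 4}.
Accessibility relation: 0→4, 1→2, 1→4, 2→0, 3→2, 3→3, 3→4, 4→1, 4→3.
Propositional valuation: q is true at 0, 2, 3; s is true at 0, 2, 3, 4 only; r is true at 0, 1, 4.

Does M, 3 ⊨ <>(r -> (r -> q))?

At 3: <>(r -> (r -> q)) requires r -> (r -> q) at some successor in {2, 3, 4}.
  r -> (r -> q) holds at 2, so <>(r -> (r -> q)) is true at 3.

Yes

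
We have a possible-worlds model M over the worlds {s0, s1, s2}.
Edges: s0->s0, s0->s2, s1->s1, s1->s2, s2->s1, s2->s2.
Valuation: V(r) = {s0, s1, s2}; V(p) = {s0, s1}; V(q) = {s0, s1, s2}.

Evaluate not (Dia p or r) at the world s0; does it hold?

Recall that Dia ψ holds at a world iff ψ holds at some accessible world.
At s0: Dia p or r is true, so not (Dia p or r) is false.
  At s0: Dia p is true, r is true, so Dia p or r is true.
    At s0: Dia p requires p at some successor in {s0, s2}.
      p holds at s0, so Dia p is true at s0.

No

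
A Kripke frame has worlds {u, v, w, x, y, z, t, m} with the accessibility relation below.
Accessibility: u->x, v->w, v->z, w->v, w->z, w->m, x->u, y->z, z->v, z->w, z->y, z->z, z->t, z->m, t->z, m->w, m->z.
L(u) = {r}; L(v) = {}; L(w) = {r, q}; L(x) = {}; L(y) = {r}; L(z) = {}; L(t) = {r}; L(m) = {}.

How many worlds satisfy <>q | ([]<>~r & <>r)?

4

Let φ = <>q | ([]<>~r & <>r). Evaluate φ at each world:
  u (successors {x}): φ is false.
  v (successors {w, z}): φ is true.
  w (successors {v, z, m}): φ is false.
  x (successors {u}): φ is true.
  y (successors {z}): φ is false.
  z (successors {v, w, y, z, t, m}): φ is true.
  t (successors {z}): φ is false.
  m (successors {w, z}): φ is true.
For instance, at u:
  At u: <>q is false, []<>~r & <>r is false, so <>q | ([]<>~r & <>r) is false.
    At u: <>q requires q at some successor in {x}.
      At x: q is false.
    So <>q is false at u.
    At u: []<>~r is false, <>r is false, so []<>~r & <>r is false.
      At u: []<>~r requires <>~r at every successor {x}.
        <>~r fails at x, so []<>~r is false at u.
      At u: <>r requires r at some successor in {x}.
        At x: r is false.
      So <>r is false at u.
Satisfying worlds: {v, x, z, m}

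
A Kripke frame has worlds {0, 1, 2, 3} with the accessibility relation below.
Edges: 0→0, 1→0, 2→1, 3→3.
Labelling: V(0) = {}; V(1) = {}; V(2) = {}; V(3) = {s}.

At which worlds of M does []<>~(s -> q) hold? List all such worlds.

Let φ = []<>~(s -> q). Evaluate φ at each world:
  0 (successors {0}): φ is false.
  1 (successors {0}): φ is false.
  2 (successors {1}): φ is false.
  3 (successors {3}): φ is true.
For instance, at 1:
  At 1: []<>~(s -> q) requires <>~(s -> q) at every successor {0}.
    <>~(s -> q) fails at 0, so []<>~(s -> q) is false at 1.
      At 0: <>~(s -> q) requires ~(s -> q) at some successor in {0}.
        At 0: ~(s -> q) is false.
      So <>~(s -> q) is false at 0.
Satisfying worlds: {3}

3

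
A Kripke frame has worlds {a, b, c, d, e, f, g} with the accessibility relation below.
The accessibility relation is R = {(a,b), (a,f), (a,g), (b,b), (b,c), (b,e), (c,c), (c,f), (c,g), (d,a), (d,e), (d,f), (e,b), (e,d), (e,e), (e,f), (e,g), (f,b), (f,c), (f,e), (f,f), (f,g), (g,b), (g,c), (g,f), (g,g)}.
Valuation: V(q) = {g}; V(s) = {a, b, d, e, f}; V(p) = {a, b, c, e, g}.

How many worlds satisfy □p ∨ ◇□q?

Let φ = □p ∨ ◇□q. Evaluate φ at each world:
  a (successors {b, f, g}): φ is false.
  b (successors {b, c, e}): φ is true.
  c (successors {c, f, g}): φ is false.
  d (successors {a, e, f}): φ is false.
  e (successors {b, d, e, f, g}): φ is false.
  f (successors {b, c, e, f, g}): φ is false.
  g (successors {b, c, f, g}): φ is false.
For instance, at g:
  At g: □p is false, ◇□q is false, so □p ∨ ◇□q is false.
    At g: □p requires p at every successor {b, c, f, g}.
      p fails at f, so □p is false at g.
    At g: ◇□q requires □q at some successor in {b, c, f, g}.
      At b: □q is false.
      At c: □q is false.
      At f: □q is false.
      At g: □q is false.
    So ◇□q is false at g.
Satisfying worlds: {b}

1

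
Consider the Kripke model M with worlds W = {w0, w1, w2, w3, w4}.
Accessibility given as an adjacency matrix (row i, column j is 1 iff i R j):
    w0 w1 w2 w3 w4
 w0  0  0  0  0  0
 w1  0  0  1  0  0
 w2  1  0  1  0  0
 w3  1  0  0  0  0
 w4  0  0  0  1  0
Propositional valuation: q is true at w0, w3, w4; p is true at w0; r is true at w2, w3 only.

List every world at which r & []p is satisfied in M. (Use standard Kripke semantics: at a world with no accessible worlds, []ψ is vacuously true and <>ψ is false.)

Let φ = r & []p. Evaluate φ at each world:
  w0 (successors ∅): φ is false.
  w1 (successors {w2}): φ is false.
  w2 (successors {w0, w2}): φ is false.
  w3 (successors {w0}): φ is true.
  w4 (successors {w3}): φ is false.
For instance, at w3:
  At w3: r is true, []p is true, so r & []p is true.
    At w3: []p requires p at every successor {w0}.
      At w0: p is true.
    So []p is true at w3.
Satisfying worlds: {w3}

w3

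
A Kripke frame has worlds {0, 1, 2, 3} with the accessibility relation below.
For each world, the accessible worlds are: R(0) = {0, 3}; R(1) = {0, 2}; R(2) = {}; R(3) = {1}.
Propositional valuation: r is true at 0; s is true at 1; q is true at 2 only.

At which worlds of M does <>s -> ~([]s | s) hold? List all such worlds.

Let φ = <>s -> ~([]s | s). Evaluate φ at each world:
  0 (successors {0, 3}): φ is true.
  1 (successors {0, 2}): φ is true.
  2 (successors ∅): φ is true.
  3 (successors {1}): φ is false.
For instance, at 1:
  At 1: <>s is false, ~([]s | s) is false, so <>s -> ~([]s | s) is true.
    At 1: <>s requires s at some successor in {0, 2}.
      At 0: s is false.
      At 2: s is false.
    So <>s is false at 1.
    At 1: []s | s is true, so ~([]s | s) is false.
      At 1: []s is false, s is true, so []s | s is true.
Satisfying worlds: {0, 1, 2}

0, 1, 2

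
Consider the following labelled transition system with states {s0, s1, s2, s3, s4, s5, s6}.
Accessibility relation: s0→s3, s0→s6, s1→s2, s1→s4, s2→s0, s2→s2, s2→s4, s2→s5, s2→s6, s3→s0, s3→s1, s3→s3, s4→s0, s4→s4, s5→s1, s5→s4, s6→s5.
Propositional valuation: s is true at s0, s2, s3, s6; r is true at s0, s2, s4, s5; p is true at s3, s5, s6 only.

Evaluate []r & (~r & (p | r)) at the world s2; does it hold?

No

At s2: []r is false, ~r & (p | r) is false, so []r & (~r & (p | r)) is false.
  At s2: []r requires r at every successor {s0, s2, s4, s5, s6}.
    r fails at s6, so []r is false at s2.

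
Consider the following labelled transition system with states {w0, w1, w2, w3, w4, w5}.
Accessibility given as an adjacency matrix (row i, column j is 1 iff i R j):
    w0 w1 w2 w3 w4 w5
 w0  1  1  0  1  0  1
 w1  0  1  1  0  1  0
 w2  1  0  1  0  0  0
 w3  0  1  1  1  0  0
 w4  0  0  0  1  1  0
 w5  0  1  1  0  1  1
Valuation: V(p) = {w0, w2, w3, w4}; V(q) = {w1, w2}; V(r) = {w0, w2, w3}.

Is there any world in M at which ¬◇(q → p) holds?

Let φ = ¬◇(q → p). Evaluate φ at each world:
  w0 (successors {w0, w1, w3, w5}): φ is false.
  w1 (successors {w1, w2, w4}): φ is false.
  w2 (successors {w0, w2}): φ is false.
  w3 (successors {w1, w2, w3}): φ is false.
  w4 (successors {w3, w4}): φ is false.
  w5 (successors {w1, w2, w4, w5}): φ is false.
For instance, at w5:
  At w5: ◇(q → p) is true, so ¬◇(q → p) is false.
    At w5: ◇(q → p) requires q → p at some successor in {w1, w2, w4, w5}.
      q → p holds at w2, so ◇(q → p) is true at w5.

No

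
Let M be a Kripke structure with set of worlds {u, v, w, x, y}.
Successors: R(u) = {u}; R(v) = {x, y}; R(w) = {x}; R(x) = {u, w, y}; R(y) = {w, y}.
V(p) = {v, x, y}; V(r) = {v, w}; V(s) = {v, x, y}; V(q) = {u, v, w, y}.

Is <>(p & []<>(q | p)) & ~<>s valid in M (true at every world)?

Let φ = <>(p & []<>(q | p)) & ~<>s. Evaluate φ at each world:
  u (successors {u}): φ is false.
  v (successors {x, y}): φ is false.
  w (successors {x}): φ is false.
  x (successors {u, w, y}): φ is false.
  y (successors {w, y}): φ is false.
Detail at u (counterexample):
  At u: <>(p & []<>(q | p)) is false, ~<>s is true, so <>(p & []<>(q | p)) & ~<>s is false.
    At u: <>(p & []<>(q | p)) requires p & []<>(q | p) at some successor in {u}.
      At u: p & []<>(q | p) is false.
    So <>(p & []<>(q | p)) is false at u.
    At u: <>s is false, so ~<>s is true.
      At u: <>s requires s at some successor in {u}.
        At u: s is false.
      So <>s is false at u.

No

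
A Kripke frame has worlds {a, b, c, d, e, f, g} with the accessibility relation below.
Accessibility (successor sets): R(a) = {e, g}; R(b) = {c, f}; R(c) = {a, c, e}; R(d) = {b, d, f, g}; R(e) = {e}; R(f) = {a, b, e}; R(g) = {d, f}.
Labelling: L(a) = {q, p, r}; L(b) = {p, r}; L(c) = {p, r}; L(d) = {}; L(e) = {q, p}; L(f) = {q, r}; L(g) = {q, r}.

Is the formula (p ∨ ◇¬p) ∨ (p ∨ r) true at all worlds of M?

Yes

Let φ = (p ∨ ◇¬p) ∨ (p ∨ r). Evaluate φ at each world:
  a (successors {e, g}): φ is true.
  b (successors {c, f}): φ is true.
  c (successors {a, c, e}): φ is true.
  d (successors {b, d, f, g}): φ is true.
  e (successors {e}): φ is true.
  f (successors {a, b, e}): φ is true.
  g (successors {d, f}): φ is true.
For instance, at d:
  At d: p ∨ ◇¬p is true, p ∨ r is false, so (p ∨ ◇¬p) ∨ (p ∨ r) is true.
    At d: p is false, ◇¬p is true, so p ∨ ◇¬p is true.
      At d: ◇¬p requires ¬p at some successor in {b, d, f, g}.
        ¬p holds at d, so ◇¬p is true at d.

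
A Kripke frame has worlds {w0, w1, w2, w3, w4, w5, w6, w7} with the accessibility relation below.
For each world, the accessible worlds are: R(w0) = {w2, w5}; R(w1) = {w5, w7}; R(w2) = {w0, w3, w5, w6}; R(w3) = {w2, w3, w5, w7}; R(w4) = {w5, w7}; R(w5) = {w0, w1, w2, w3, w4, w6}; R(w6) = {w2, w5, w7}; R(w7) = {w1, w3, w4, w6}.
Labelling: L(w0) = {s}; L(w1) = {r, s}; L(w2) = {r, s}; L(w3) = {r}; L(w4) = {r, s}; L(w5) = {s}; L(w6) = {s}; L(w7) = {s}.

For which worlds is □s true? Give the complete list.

Recall that □ψ holds at a world iff ψ holds at every accessible world, and ◇ψ holds iff ψ holds at some accessible world.
Let φ = □s. Evaluate φ at each world:
  w0 (successors {w2, w5}): φ is true.
  w1 (successors {w5, w7}): φ is true.
  w2 (successors {w0, w3, w5, w6}): φ is false.
  w3 (successors {w2, w3, w5, w7}): φ is false.
  w4 (successors {w5, w7}): φ is true.
  w5 (successors {w0, w1, w2, w3, w4, w6}): φ is false.
  w6 (successors {w2, w5, w7}): φ is true.
  w7 (successors {w1, w3, w4, w6}): φ is false.
For instance, at w0:
  At w0: □s requires s at every successor {w2, w5}.
    At w2: s is true.
    At w5: s is true.
  So □s is true at w0.
Satisfying worlds: {w0, w1, w4, w6}

w0, w1, w4, w6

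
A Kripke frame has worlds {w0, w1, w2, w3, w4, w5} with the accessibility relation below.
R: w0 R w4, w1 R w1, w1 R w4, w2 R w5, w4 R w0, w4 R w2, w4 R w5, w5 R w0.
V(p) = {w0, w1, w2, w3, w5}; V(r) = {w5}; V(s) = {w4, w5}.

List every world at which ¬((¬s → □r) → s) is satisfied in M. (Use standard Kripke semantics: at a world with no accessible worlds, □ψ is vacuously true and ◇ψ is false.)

w2, w3

Let φ = ¬((¬s → □r) → s). Evaluate φ at each world:
  w0 (successors {w4}): φ is false.
  w1 (successors {w1, w4}): φ is false.
  w2 (successors {w5}): φ is true.
  w3 (successors ∅): φ is true.
  w4 (successors {w0, w2, w5}): φ is false.
  w5 (successors {w0}): φ is false.
For instance, at w0:
  At w0: (¬s → □r) → s is true, so ¬((¬s → □r) → s) is false.
    At w0: ¬s → □r is false, s is false, so (¬s → □r) → s is true.
      At w0: ¬s is true, □r is false, so ¬s → □r is false.
Satisfying worlds: {w2, w3}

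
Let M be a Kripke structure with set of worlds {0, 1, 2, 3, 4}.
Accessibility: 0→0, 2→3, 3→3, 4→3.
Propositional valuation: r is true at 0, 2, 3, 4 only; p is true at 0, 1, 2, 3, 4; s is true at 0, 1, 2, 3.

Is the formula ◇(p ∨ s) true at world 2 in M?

Recall that ◇ψ holds at a world iff ψ holds at some accessible world.
At 2: ◇(p ∨ s) requires p ∨ s at some successor in {3}.
  p ∨ s holds at 3, so ◇(p ∨ s) is true at 2.

Yes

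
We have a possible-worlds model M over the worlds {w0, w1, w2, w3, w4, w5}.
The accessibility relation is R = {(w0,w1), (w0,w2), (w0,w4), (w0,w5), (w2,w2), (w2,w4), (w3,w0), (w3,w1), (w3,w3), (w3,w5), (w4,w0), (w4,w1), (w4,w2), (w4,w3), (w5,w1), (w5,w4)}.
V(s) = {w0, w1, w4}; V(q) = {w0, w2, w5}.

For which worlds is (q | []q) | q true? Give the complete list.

Recall that []ψ holds at a world iff ψ holds at every accessible world, and <>ψ holds iff ψ holds at some accessible world.
Let φ = (q | []q) | q. Evaluate φ at each world:
  w0 (successors {w1, w2, w4, w5}): φ is true.
  w1 (successors ∅): φ is true.
  w2 (successors {w2, w4}): φ is true.
  w3 (successors {w0, w1, w3, w5}): φ is false.
  w4 (successors {w0, w1, w2, w3}): φ is false.
  w5 (successors {w1, w4}): φ is true.
For instance, at w2:
  At w2: q | []q is true, q is true, so (q | []q) | q is true.
    At w2: q is true, []q is false, so q | []q is true.
      At w2: []q requires q at every successor {w2, w4}.
        q fails at w4, so []q is false at w2.
Satisfying worlds: {w0, w1, w2, w5}

w0, w1, w2, w5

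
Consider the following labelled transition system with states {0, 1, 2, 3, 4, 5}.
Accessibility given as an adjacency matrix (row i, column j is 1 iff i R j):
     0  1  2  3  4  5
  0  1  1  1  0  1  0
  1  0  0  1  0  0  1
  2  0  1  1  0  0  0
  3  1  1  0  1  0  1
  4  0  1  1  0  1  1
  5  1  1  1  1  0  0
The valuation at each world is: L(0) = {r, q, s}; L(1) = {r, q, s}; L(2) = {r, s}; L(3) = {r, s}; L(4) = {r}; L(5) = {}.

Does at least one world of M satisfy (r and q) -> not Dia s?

Yes

Recall that Dia ψ holds at a world iff ψ holds at some accessible world.
Let φ = (r and q) -> not Dia s. Evaluate φ at each world:
  0 (successors {0, 1, 2, 4}): φ is false.
  1 (successors {2, 5}): φ is false.
  2 (successors {1, 2}): φ is true.
  3 (successors {0, 1, 3, 5}): φ is true.
  4 (successors {1, 2, 4, 5}): φ is true.
  5 (successors {0, 1, 2, 3}): φ is true.
Detail at 2 (witness):
  At 2: r and q is false, not Dia s is false, so (r and q) -> not Dia s is true.
    At 2: Dia s is true, so not Dia s is false.
      At 2: Dia s requires s at some successor in {1, 2}.
        s holds at 1, so Dia s is true at 2.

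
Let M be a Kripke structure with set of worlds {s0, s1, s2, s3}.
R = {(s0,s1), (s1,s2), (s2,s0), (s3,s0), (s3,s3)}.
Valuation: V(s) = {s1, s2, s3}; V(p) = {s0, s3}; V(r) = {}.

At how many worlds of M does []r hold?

0

Let φ = []r. Evaluate φ at each world:
  s0 (successors {s1}): φ is false.
  s1 (successors {s2}): φ is false.
  s2 (successors {s0}): φ is false.
  s3 (successors {s0, s3}): φ is false.
For instance, at s0:
  At s0: []r requires r at every successor {s1}.
    r fails at s1, so []r is false at s0.
Satisfying worlds: none.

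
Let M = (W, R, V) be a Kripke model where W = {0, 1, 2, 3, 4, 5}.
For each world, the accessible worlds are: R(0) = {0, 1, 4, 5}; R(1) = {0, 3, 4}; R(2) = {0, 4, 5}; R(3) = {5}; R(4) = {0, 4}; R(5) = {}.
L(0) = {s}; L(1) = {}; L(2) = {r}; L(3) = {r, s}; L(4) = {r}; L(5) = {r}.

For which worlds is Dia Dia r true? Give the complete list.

Let φ = Dia Dia r. Evaluate φ at each world:
  0 (successors {0, 1, 4, 5}): φ is true.
  1 (successors {0, 3, 4}): φ is true.
  2 (successors {0, 4, 5}): φ is true.
  3 (successors {5}): φ is false.
  4 (successors {0, 4}): φ is true.
  5 (successors ∅): φ is false.
For instance, at 2:
  At 2: Dia Dia r requires Dia r at some successor in {0, 4, 5}.
    Dia r holds at 0, so Dia Dia r is true at 2.
      At 0: Dia r requires r at some successor in {0, 1, 4, 5}.
        r holds at 4, so Dia r is true at 0.
Satisfying worlds: {0, 1, 2, 4}

0, 1, 2, 4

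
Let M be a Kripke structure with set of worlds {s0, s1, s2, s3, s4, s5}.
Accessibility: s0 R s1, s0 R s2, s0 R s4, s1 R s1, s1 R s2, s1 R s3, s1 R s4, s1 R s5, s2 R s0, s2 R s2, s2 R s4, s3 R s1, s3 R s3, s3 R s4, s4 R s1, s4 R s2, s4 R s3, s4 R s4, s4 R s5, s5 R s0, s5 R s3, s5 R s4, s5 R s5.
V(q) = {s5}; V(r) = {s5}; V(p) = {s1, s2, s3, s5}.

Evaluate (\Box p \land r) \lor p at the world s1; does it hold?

Recall that \Box ψ holds at a world iff ψ holds at every accessible world, and \Diamond ψ holds iff ψ holds at some accessible world.
At s1: \Box p \land r is false, p is true, so (\Box p \land r) \lor p is true.
  At s1: \Box p is false, r is false, so \Box p \land r is false.
    At s1: \Box p requires p at every successor {s1, s2, s3, s4, s5}.
      p fails at s4, so \Box p is false at s1.

Yes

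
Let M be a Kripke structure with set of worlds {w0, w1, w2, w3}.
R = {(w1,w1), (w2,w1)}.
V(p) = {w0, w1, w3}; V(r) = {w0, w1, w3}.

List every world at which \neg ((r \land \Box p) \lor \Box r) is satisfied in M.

Let φ = \neg ((r \land \Box p) \lor \Box r). Evaluate φ at each world:
  w0 (successors ∅): φ is false.
  w1 (successors {w1}): φ is false.
  w2 (successors {w1}): φ is false.
  w3 (successors ∅): φ is false.
For instance, at w1:
  At w1: (r \land \Box p) \lor \Box r is true, so \neg ((r \land \Box p) \lor \Box r) is false.
    At w1: r \land \Box p is true, \Box r is true, so (r \land \Box p) \lor \Box r is true.
      At w1: r is true, \Box p is true, so r \land \Box p is true.
      At w1: \Box r requires r at every successor {w1}.
        At w1: r is true.
      So \Box r is true at w1.
Satisfying worlds: none.

none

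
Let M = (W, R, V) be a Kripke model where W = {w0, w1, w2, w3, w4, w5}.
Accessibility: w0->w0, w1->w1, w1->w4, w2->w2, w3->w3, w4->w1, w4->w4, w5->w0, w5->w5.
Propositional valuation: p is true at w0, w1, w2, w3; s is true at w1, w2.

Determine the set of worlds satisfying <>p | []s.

w0, w1, w2, w3, w4, w5

Recall that []ψ holds at a world iff ψ holds at every accessible world, and <>ψ holds iff ψ holds at some accessible world.
Let φ = <>p | []s. Evaluate φ at each world:
  w0 (successors {w0}): φ is true.
  w1 (successors {w1, w4}): φ is true.
  w2 (successors {w2}): φ is true.
  w3 (successors {w3}): φ is true.
  w4 (successors {w1, w4}): φ is true.
  w5 (successors {w0, w5}): φ is true.
For instance, at w0:
  At w0: <>p is true, []s is false, so <>p | []s is true.
    At w0: <>p requires p at some successor in {w0}.
      p holds at w0, so <>p is true at w0.
    At w0: []s requires s at every successor {w0}.
      s fails at w0, so []s is false at w0.
Satisfying worlds: {w0, w1, w2, w3, w4, w5}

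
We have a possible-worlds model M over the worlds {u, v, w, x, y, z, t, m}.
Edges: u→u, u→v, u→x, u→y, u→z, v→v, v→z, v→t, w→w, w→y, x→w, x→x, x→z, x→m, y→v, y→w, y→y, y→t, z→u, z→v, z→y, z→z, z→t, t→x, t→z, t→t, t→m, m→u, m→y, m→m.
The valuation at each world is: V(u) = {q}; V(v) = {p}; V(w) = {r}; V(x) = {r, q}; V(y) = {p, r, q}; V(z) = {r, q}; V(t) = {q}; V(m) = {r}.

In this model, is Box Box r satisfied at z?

Recall that Box ψ holds at a world iff ψ holds at every accessible world, and Dia ψ holds iff ψ holds at some accessible world.
At z: Box Box r requires Box r at every successor {u, v, y, z, t}.
  Box r fails at u, so Box Box r is false at z.
    At u: Box r requires r at every successor {u, v, x, y, z}.
      r fails at u, so Box r is false at u.

No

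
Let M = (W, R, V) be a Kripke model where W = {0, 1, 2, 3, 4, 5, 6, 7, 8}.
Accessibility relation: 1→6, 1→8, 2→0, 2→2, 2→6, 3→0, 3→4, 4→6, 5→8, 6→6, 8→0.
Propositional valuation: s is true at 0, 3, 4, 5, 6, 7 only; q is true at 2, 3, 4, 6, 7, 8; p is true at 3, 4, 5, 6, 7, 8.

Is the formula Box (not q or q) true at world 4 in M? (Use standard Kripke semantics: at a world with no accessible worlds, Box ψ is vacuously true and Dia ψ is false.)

Yes

At 4: Box (not q or q) requires not q or q at every successor {6}.
  At 6: not q or q is true.
So Box (not q or q) is true at 4.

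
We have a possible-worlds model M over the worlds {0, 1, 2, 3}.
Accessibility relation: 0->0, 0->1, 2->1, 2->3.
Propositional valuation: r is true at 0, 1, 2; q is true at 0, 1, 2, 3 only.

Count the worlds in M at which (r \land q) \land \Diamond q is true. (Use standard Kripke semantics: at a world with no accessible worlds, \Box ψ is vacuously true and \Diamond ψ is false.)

Let φ = (r \land q) \land \Diamond q. Evaluate φ at each world:
  0 (successors {0, 1}): φ is true.
  1 (successors ∅): φ is false.
  2 (successors {1, 3}): φ is true.
  3 (successors ∅): φ is false.
For instance, at 0:
  At 0: r \land q is true, \Diamond q is true, so (r \land q) \land \Diamond q is true.
    At 0: \Diamond q requires q at some successor in {0, 1}.
      q holds at 0, so \Diamond q is true at 0.
Satisfying worlds: {0, 2}

2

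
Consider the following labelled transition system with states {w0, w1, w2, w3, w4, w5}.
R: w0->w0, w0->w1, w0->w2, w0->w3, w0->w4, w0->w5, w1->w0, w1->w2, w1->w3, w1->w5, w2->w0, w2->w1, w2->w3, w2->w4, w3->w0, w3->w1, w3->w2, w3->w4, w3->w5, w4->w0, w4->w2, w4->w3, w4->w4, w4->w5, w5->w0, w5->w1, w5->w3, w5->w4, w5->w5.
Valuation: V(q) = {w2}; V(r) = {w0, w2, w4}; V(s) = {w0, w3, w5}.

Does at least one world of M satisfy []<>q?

Let φ = []<>q. Evaluate φ at each world:
  w0 (successors {w0, w1, w2, w3, w4, w5}): φ is false.
  w1 (successors {w0, w2, w3, w5}): φ is false.
  w2 (successors {w0, w1, w3, w4}): φ is true.
  w3 (successors {w0, w1, w2, w4, w5}): φ is false.
  w4 (successors {w0, w2, w3, w4, w5}): φ is false.
  w5 (successors {w0, w1, w3, w4, w5}): φ is false.
Detail at w2 (witness):
  At w2: []<>q requires <>q at every successor {w0, w1, w3, w4}.
    At w0: <>q is true.
    At w1: <>q is true.
    At w3: <>q is true.
    At w4: <>q is true.
  So []<>q is true at w2.

Yes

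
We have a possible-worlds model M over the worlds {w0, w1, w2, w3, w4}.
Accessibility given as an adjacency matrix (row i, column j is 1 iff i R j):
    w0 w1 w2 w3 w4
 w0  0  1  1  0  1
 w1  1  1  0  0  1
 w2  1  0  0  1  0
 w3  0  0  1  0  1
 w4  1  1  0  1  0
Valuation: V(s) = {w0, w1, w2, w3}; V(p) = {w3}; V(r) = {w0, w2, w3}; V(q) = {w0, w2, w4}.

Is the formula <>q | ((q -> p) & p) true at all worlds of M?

Recall that <>ψ holds at a world iff ψ holds at some accessible world.
Let φ = <>q | ((q -> p) & p). Evaluate φ at each world:
  w0 (successors {w1, w2, w4}): φ is true.
  w1 (successors {w0, w1, w4}): φ is true.
  w2 (successors {w0, w3}): φ is true.
  w3 (successors {w2, w4}): φ is true.
  w4 (successors {w0, w1, w3}): φ is true.
For instance, at w2:
  At w2: <>q is true, (q -> p) & p is false, so <>q | ((q -> p) & p) is true.
    At w2: <>q requires q at some successor in {w0, w3}.
      q holds at w0, so <>q is true at w2.

Yes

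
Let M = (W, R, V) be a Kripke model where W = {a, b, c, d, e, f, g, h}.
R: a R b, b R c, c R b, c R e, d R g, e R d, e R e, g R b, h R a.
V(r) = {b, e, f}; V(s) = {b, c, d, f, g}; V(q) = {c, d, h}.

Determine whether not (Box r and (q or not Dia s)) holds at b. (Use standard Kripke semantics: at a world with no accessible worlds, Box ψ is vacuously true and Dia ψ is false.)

At b: Box r and (q or not Dia s) is false, so not (Box r and (q or not Dia s)) is true.
  At b: Box r is false, q or not Dia s is false, so Box r and (q or not Dia s) is false.
    At b: Box r requires r at every successor {c}.
      r fails at c, so Box r is false at b.
    At b: q is false, not Dia s is false, so q or not Dia s is false.
      At b: Dia s is true, so not Dia s is false.

Yes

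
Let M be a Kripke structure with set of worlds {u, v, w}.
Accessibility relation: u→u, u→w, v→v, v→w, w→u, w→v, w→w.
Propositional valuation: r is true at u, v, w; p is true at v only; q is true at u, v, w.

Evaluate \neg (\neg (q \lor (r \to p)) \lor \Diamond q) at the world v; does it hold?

At v: \neg (q \lor (r \to p)) \lor \Diamond q is true, so \neg (\neg (q \lor (r \to p)) \lor \Diamond q) is false.
  At v: \neg (q \lor (r \to p)) is false, \Diamond q is true, so \neg (q \lor (r \to p)) \lor \Diamond q is true.
    At v: \Diamond q requires q at some successor in {v, w}.
      q holds at v, so \Diamond q is true at v.

No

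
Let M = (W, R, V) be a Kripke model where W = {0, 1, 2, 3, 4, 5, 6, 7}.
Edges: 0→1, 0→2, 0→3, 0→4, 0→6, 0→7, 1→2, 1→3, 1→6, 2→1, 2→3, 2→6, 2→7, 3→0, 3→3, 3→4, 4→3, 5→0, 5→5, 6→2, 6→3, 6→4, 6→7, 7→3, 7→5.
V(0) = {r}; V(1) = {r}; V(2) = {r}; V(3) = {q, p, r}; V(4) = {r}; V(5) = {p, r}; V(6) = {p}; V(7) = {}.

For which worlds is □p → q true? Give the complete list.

Let φ = □p → q. Evaluate φ at each world:
  0 (successors {1, 2, 3, 4, 6, 7}): φ is true.
  1 (successors {2, 3, 6}): φ is true.
  2 (successors {1, 3, 6, 7}): φ is true.
  3 (successors {0, 3, 4}): φ is true.
  4 (successors {3}): φ is false.
  5 (successors {0, 5}): φ is true.
  6 (successors {2, 3, 4, 7}): φ is true.
  7 (successors {3, 5}): φ is false.
For instance, at 4:
  At 4: □p is true, q is false, so □p → q is false.
    At 4: □p requires p at every successor {3}.
      At 3: p is true.
    So □p is true at 4.
Satisfying worlds: {0, 1, 2, 3, 5, 6}

0, 1, 2, 3, 5, 6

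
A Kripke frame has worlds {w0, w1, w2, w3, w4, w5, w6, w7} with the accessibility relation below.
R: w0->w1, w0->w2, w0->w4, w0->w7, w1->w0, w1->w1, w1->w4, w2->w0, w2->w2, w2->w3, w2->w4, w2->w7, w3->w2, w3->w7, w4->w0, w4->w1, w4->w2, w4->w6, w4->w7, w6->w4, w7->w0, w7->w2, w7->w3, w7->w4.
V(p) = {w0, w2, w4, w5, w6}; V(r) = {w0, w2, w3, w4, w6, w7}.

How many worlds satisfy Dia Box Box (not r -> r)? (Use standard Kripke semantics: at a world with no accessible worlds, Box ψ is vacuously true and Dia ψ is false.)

2

Let φ = Dia Box Box (not r -> r). Evaluate φ at each world:
  w0 (successors {w1, w2, w4, w7}): φ is false.
  w1 (successors {w0, w1, w4}): φ is false.
  w2 (successors {w0, w2, w3, w4, w7}): φ is true.
  w3 (successors {w2, w7}): φ is false.
  w4 (successors {w0, w1, w2, w6, w7}): φ is false.
  w5 (successors ∅): φ is false.
  w6 (successors {w4}): φ is false.
  w7 (successors {w0, w2, w3, w4}): φ is true.
For instance, at w2:
  At w2: Dia Box Box (not r -> r) requires Box Box (not r -> r) at some successor in {w0, w2, w3, w4, w7}.
    Box Box (not r -> r) holds at w3, so Dia Box Box (not r -> r) is true at w2.
      At w3: Box Box (not r -> r) requires Box (not r -> r) at every successor {w2, w7}.
        At w2: Box (not r -> r) is true.
        At w7: Box (not r -> r) is true.
      So Box Box (not r -> r) is true at w3.
Satisfying worlds: {w2, w7}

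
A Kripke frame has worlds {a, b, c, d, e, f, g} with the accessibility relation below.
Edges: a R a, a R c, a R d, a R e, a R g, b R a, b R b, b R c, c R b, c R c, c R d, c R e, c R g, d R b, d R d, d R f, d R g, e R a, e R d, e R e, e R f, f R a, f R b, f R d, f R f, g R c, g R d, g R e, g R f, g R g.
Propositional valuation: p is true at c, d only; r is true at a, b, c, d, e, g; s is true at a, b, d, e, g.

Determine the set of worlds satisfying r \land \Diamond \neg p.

a, b, c, d, e, g

Recall that \Diamond ψ holds at a world iff ψ holds at some accessible world.
Let φ = r \land \Diamond \neg p. Evaluate φ at each world:
  a (successors {a, c, d, e, g}): φ is true.
  b (successors {a, b, c}): φ is true.
  c (successors {b, c, d, e, g}): φ is true.
  d (successors {b, d, f, g}): φ is true.
  e (successors {a, d, e, f}): φ is true.
  f (successors {a, b, d, f}): φ is false.
  g (successors {c, d, e, f, g}): φ is true.
For instance, at f:
  At f: r is false, \Diamond \neg p is true, so r \land \Diamond \neg p is false.
    At f: \Diamond \neg p requires \neg p at some successor in {a, b, d, f}.
      \neg p holds at a, so \Diamond \neg p is true at f.
Satisfying worlds: {a, b, c, d, e, g}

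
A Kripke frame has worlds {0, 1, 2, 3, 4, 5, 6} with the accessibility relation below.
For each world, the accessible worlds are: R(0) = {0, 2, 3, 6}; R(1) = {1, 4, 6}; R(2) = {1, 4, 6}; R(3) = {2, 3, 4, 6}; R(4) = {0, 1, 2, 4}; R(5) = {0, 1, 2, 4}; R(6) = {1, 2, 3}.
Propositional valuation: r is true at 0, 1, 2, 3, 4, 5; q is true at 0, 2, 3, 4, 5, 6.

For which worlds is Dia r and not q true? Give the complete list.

Let φ = Dia r and not q. Evaluate φ at each world:
  0 (successors {0, 2, 3, 6}): φ is false.
  1 (successors {1, 4, 6}): φ is true.
  2 (successors {1, 4, 6}): φ is false.
  3 (successors {2, 3, 4, 6}): φ is false.
  4 (successors {0, 1, 2, 4}): φ is false.
  5 (successors {0, 1, 2, 4}): φ is false.
  6 (successors {1, 2, 3}): φ is false.
For instance, at 2:
  At 2: Dia r is true, not q is false, so Dia r and not q is false.
    At 2: Dia r requires r at some successor in {1, 4, 6}.
      r holds at 1, so Dia r is true at 2.
Satisfying worlds: {1}

1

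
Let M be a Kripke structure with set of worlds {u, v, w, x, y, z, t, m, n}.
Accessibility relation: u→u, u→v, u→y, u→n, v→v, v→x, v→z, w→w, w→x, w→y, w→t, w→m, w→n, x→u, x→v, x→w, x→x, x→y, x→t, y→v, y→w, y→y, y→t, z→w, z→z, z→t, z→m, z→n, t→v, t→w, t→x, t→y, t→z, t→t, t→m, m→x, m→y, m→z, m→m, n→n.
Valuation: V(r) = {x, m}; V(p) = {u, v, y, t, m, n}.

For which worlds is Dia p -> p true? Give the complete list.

Recall that Dia ψ holds at a world iff ψ holds at some accessible world.
Let φ = Dia p -> p. Evaluate φ at each world:
  u (successors {u, v, y, n}): φ is true.
  v (successors {v, x, z}): φ is true.
  w (successors {w, x, y, t, m, n}): φ is false.
  x (successors {u, v, w, x, y, t}): φ is false.
  y (successors {v, w, y, t}): φ is true.
  z (successors {w, z, t, m, n}): φ is false.
  t (successors {v, w, x, y, z, t, m}): φ is true.
  m (successors {x, y, z, m}): φ is true.
  n (successors {n}): φ is true.
For instance, at w:
  At w: Dia p is true, p is false, so Dia p -> p is false.
    At w: Dia p requires p at some successor in {w, x, y, t, m, n}.
      p holds at y, so Dia p is true at w.
Satisfying worlds: {u, v, y, t, m, n}

u, v, y, t, m, n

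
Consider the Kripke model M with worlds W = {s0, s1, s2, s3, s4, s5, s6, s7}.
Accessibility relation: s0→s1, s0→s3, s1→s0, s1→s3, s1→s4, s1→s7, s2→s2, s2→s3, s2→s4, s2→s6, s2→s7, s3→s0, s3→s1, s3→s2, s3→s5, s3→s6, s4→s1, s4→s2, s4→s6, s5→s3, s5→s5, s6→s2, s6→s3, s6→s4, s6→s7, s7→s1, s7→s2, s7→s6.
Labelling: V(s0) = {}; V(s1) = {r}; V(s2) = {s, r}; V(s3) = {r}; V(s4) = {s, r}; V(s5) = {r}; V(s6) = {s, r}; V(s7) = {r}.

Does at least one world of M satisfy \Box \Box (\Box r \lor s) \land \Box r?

Recall that \Box ψ holds at a world iff ψ holds at every accessible world, and \Diamond ψ holds iff ψ holds at some accessible world.
Let φ = \Box \Box (\Box r \lor s) \land \Box r. Evaluate φ at each world:
  s0 (successors {s1, s3}): φ is false.
  s1 (successors {s0, s3, s4, s7}): φ is false.
  s2 (successors {s2, s3, s4, s6, s7}): φ is false.
  s3 (successors {s0, s1, s2, s5, s6}): φ is false.
  s4 (successors {s1, s2, s6}): φ is false.
  s5 (successors {s3, s5}): φ is false.
  s6 (successors {s2, s3, s4, s7}): φ is false.
  s7 (successors {s1, s2, s6}): φ is false.
For instance, at s7:
  At s7: \Box \Box (\Box r \lor s) is false, \Box r is true, so \Box \Box (\Box r \lor s) \land \Box r is false.
    At s7: \Box \Box (\Box r \lor s) requires \Box (\Box r \lor s) at every successor {s1, s2, s6}.
      \Box (\Box r \lor s) fails at s1, so \Box \Box (\Box r \lor s) is false at s7.
    At s7: \Box r requires r at every successor {s1, s2, s6}.
      At s1: r is true.
      At s2: r is true.
      At s6: r is true.
    So \Box r is true at s7.

No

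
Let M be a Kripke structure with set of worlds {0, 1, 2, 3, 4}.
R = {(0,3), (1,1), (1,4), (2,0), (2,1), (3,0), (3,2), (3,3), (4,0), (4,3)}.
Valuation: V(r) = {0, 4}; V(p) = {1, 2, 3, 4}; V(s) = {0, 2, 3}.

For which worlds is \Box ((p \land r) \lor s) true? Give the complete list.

0, 3, 4

Let φ = \Box ((p \land r) \lor s). Evaluate φ at each world:
  0 (successors {3}): φ is true.
  1 (successors {1, 4}): φ is false.
  2 (successors {0, 1}): φ is false.
  3 (successors {0, 2, 3}): φ is true.
  4 (successors {0, 3}): φ is true.
For instance, at 1:
  At 1: \Box ((p \land r) \lor s) requires (p \land r) \lor s at every successor {1, 4}.
    (p \land r) \lor s fails at 1, so \Box ((p \land r) \lor s) is false at 1.
Satisfying worlds: {0, 3, 4}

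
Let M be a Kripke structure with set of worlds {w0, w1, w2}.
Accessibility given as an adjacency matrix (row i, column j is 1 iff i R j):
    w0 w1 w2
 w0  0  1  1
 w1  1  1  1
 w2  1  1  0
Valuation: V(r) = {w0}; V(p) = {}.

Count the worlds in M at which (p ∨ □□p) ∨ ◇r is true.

2

Recall that □ψ holds at a world iff ψ holds at every accessible world, and ◇ψ holds iff ψ holds at some accessible world.
Let φ = (p ∨ □□p) ∨ ◇r. Evaluate φ at each world:
  w0 (successors {w1, w2}): φ is false.
  w1 (successors {w0, w1, w2}): φ is true.
  w2 (successors {w0, w1}): φ is true.
For instance, at w1:
  At w1: p ∨ □□p is false, ◇r is true, so (p ∨ □□p) ∨ ◇r is true.
    At w1: p is false, □□p is false, so p ∨ □□p is false.
      At w1: □□p requires □p at every successor {w0, w1, w2}.
        □p fails at w0, so □□p is false at w1.
    At w1: ◇r requires r at some successor in {w0, w1, w2}.
      r holds at w0, so ◇r is true at w1.
Satisfying worlds: {w1, w2}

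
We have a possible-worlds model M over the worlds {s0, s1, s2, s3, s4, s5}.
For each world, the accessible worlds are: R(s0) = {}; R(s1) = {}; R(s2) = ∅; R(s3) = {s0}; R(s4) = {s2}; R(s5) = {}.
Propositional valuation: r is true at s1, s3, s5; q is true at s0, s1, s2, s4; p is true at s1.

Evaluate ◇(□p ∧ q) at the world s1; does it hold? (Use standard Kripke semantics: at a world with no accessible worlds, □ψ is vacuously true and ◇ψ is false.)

At s1: no accessible worlds, so ◇(□p ∧ q) is false.

No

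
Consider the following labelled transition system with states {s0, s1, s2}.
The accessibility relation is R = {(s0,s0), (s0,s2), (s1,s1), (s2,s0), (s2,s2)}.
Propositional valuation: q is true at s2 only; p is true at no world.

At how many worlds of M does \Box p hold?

Let φ = \Box p. Evaluate φ at each world:
  s0 (successors {s0, s2}): φ is false.
  s1 (successors {s1}): φ is false.
  s2 (successors {s0, s2}): φ is false.
For instance, at s1:
  At s1: \Box p requires p at every successor {s1}.
    p fails at s1, so \Box p is false at s1.
Satisfying worlds: none.

0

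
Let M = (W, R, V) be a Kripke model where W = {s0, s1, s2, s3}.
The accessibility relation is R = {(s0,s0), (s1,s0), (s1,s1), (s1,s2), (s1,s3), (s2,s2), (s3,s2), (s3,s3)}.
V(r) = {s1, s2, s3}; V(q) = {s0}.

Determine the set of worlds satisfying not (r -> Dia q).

s2, s3

Recall that Dia ψ holds at a world iff ψ holds at some accessible world.
Let φ = not (r -> Dia q). Evaluate φ at each world:
  s0 (successors {s0}): φ is false.
  s1 (successors {s0, s1, s2, s3}): φ is false.
  s2 (successors {s2}): φ is true.
  s3 (successors {s2, s3}): φ is true.
For instance, at s1:
  At s1: r -> Dia q is true, so not (r -> Dia q) is false.
    At s1: r is true, Dia q is true, so r -> Dia q is true.
      At s1: Dia q requires q at some successor in {s0, s1, s2, s3}.
        q holds at s0, so Dia q is true at s1.
Satisfying worlds: {s2, s3}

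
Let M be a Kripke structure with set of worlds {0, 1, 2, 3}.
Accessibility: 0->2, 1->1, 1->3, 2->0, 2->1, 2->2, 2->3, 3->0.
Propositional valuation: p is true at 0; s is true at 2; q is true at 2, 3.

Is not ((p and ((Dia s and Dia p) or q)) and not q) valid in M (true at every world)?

Yes

Let φ = not ((p and ((Dia s and Dia p) or q)) and not q). Evaluate φ at each world:
  0 (successors {2}): φ is true.
  1 (successors {1, 3}): φ is true.
  2 (successors {0, 1, 2, 3}): φ is true.
  3 (successors {0}): φ is true.
For instance, at 1:
  At 1: (p and ((Dia s and Dia p) or q)) and not q is false, so not ((p and ((Dia s and Dia p) or q)) and not q) is true.
    At 1: p and ((Dia s and Dia p) or q) is false, not q is true, so (p and ((Dia s and Dia p) or q)) and not q is false.
      At 1: p is false, (Dia s and Dia p) or q is false, so p and ((Dia s and Dia p) or q) is false.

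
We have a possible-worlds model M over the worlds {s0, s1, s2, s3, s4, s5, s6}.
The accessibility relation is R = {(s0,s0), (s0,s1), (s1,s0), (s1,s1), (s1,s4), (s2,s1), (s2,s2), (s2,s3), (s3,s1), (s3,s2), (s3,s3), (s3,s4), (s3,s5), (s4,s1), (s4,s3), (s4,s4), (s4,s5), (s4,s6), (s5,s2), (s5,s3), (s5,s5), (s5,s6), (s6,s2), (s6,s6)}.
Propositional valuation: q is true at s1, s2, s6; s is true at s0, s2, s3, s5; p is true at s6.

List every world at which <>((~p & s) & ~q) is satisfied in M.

s0, s1, s2, s3, s4, s5

Let φ = <>((~p & s) & ~q). Evaluate φ at each world:
  s0 (successors {s0, s1}): φ is true.
  s1 (successors {s0, s1, s4}): φ is true.
  s2 (successors {s1, s2, s3}): φ is true.
  s3 (successors {s1, s2, s3, s4, s5}): φ is true.
  s4 (successors {s1, s3, s4, s5, s6}): φ is true.
  s5 (successors {s2, s3, s5, s6}): φ is true.
  s6 (successors {s2, s6}): φ is false.
For instance, at s3:
  At s3: <>((~p & s) & ~q) requires (~p & s) & ~q at some successor in {s1, s2, s3, s4, s5}.
    (~p & s) & ~q holds at s3, so <>((~p & s) & ~q) is true at s3.
Satisfying worlds: {s0, s1, s2, s3, s4, s5}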